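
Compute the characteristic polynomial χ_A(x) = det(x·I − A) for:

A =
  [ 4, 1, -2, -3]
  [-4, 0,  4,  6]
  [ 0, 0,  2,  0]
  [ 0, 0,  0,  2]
x^4 - 8*x^3 + 24*x^2 - 32*x + 16

Expanding det(x·I − A) (e.g. by cofactor expansion or by noting that A is similar to its Jordan form J, which has the same characteristic polynomial as A) gives
  χ_A(x) = x^4 - 8*x^3 + 24*x^2 - 32*x + 16
which factors as (x - 2)^4. The eigenvalues (with algebraic multiplicities) are λ = 2 with multiplicity 4.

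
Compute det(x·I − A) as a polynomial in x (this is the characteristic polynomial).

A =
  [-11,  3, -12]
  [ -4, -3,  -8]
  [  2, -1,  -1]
x^3 + 15*x^2 + 75*x + 125

Expanding det(x·I − A) (e.g. by cofactor expansion or by noting that A is similar to its Jordan form J, which has the same characteristic polynomial as A) gives
  χ_A(x) = x^3 + 15*x^2 + 75*x + 125
which factors as (x + 5)^3. The eigenvalues (with algebraic multiplicities) are λ = -5 with multiplicity 3.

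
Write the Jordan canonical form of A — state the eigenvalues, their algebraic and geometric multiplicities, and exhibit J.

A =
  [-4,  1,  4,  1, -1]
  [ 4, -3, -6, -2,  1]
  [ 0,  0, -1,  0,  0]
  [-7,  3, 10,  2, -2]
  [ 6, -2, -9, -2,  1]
J_3(-1) ⊕ J_2(-1)

The characteristic polynomial is
  det(x·I − A) = x^5 + 5*x^4 + 10*x^3 + 10*x^2 + 5*x + 1 = (x + 1)^5

Eigenvalues and multiplicities (the geometric multiplicity of λ is n − rank(A − λI), which equals the number of Jordan blocks for λ):
  λ = -1: algebraic multiplicity = 5, geometric multiplicity = 2

Determining the block sizes for each eigenvalue:
  λ = -1: with am = 5 and gm = 2, the partition is not yet determined (e.g. several partitions of 5 into 2 parts exist). Let N = A − (-1)·I. Computing rank(N^1) = 3, rank(N^2) = 1, rank(N^3) = 0; the number of blocks of size ≥ j is rank(N^{j−1}) − rank(N^j), giving [2, 2, 1]. So we have 1 block(s) of size 3, 1 block(s) of size 2 → block sizes [3, 2]

Assembling the blocks gives a Jordan form
J =
  [-1,  1,  0,  0,  0]
  [ 0, -1,  1,  0,  0]
  [ 0,  0, -1,  0,  0]
  [ 0,  0,  0, -1,  1]
  [ 0,  0,  0,  0, -1]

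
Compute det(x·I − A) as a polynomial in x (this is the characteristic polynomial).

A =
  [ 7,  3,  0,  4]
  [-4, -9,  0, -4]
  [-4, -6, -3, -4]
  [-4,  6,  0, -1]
x^4 + 6*x^3 - 54*x - 81

Expanding det(x·I − A) (e.g. by cofactor expansion or by noting that A is similar to its Jordan form J, which has the same characteristic polynomial as A) gives
  χ_A(x) = x^4 + 6*x^3 - 54*x - 81
which factors as (x - 3)*(x + 3)^3. The eigenvalues (with algebraic multiplicities) are λ = -3 with multiplicity 3, λ = 3 with multiplicity 1.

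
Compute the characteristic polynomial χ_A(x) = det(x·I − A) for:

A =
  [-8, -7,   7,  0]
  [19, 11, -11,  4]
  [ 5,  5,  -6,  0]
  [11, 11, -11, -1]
x^4 + 4*x^3 + 6*x^2 + 4*x + 1

Expanding det(x·I − A) (e.g. by cofactor expansion or by noting that A is similar to its Jordan form J, which has the same characteristic polynomial as A) gives
  χ_A(x) = x^4 + 4*x^3 + 6*x^2 + 4*x + 1
which factors as (x + 1)^4. The eigenvalues (with algebraic multiplicities) are λ = -1 with multiplicity 4.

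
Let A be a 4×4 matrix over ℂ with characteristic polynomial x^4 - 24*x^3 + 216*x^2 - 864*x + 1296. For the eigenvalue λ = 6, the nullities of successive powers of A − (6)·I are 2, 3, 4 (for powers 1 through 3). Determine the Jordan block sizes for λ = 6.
Block sizes for λ = 6: [3, 1]

From the dimensions of kernels of powers, the number of Jordan blocks of size at least j is d_j − d_{j−1} where d_j = dim ker(N^j) (with d_0 = 0). Computing the differences gives [2, 1, 1].
The number of blocks of size exactly k is (#blocks of size ≥ k) − (#blocks of size ≥ k + 1), so the partition is: 1 block(s) of size 1, 1 block(s) of size 3.
In nonincreasing order the block sizes are [3, 1].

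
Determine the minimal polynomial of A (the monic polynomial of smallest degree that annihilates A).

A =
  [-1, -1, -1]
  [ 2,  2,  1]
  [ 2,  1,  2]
x^2 - 2*x + 1

The characteristic polynomial is χ_A(x) = (x - 1)^3, so the eigenvalues are known. The minimal polynomial is
  m_A(x) = Π_λ (x − λ)^{k_λ}
where k_λ is the size of the *largest* Jordan block for λ (equivalently, the smallest k with (A − λI)^k v = 0 for every generalised eigenvector v of λ).

  λ = 1: largest Jordan block has size 2, contributing (x − 1)^2

So m_A(x) = (x - 1)^2 = x^2 - 2*x + 1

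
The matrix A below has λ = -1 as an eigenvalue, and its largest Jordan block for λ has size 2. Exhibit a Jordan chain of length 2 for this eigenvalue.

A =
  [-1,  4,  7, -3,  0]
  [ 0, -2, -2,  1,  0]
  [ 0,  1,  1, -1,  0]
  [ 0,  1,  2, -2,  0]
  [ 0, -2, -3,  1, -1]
A Jordan chain for λ = -1 of length 2:
v_1 = (4, -1, 1, 1, -2)ᵀ
v_2 = (0, 1, 0, 0, 0)ᵀ

Let N = A − (-1)·I. We want v_2 with N^2 v_2 = 0 but N^1 v_2 ≠ 0; then v_{j-1} := N · v_j for j = 2, …, 2.

Pick v_2 = (0, 1, 0, 0, 0)ᵀ.
Then v_1 = N · v_2 = (4, -1, 1, 1, -2)ᵀ.

Sanity check: (A − (-1)·I) v_1 = (0, 0, 0, 0, 0)ᵀ = 0. ✓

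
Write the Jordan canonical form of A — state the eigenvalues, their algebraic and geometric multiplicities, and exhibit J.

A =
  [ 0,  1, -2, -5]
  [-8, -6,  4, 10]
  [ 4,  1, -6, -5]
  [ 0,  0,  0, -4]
J_2(-4) ⊕ J_1(-4) ⊕ J_1(-4)

The characteristic polynomial is
  det(x·I − A) = x^4 + 16*x^3 + 96*x^2 + 256*x + 256 = (x + 4)^4

Eigenvalues and multiplicities (the geometric multiplicity of λ is n − rank(A − λI), which equals the number of Jordan blocks for λ):
  λ = -4: algebraic multiplicity = 4, geometric multiplicity = 3

Determining the block sizes for each eigenvalue:
  λ = -4: 3 blocks summing to 4 forces exactly one block of size 2 and the rest size 1 → block sizes [2, 1, 1]

Assembling the blocks gives a Jordan form
J =
  [-4,  1,  0,  0]
  [ 0, -4,  0,  0]
  [ 0,  0, -4,  0]
  [ 0,  0,  0, -4]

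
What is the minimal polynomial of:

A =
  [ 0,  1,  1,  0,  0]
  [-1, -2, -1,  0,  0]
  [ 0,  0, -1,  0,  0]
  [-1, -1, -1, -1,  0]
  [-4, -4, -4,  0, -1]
x^2 + 2*x + 1

The characteristic polynomial is χ_A(x) = (x + 1)^5, so the eigenvalues are known. The minimal polynomial is
  m_A(x) = Π_λ (x − λ)^{k_λ}
where k_λ is the size of the *largest* Jordan block for λ (equivalently, the smallest k with (A − λI)^k v = 0 for every generalised eigenvector v of λ).

  λ = -1: largest Jordan block has size 2, contributing (x + 1)^2

So m_A(x) = (x + 1)^2 = x^2 + 2*x + 1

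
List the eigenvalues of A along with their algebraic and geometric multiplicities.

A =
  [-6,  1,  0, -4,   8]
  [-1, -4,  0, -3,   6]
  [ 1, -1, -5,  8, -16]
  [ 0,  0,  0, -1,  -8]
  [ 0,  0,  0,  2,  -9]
λ = -5: alg = 5, geom = 3

Step 1 — factor the characteristic polynomial to read off the algebraic multiplicities:
  χ_A(x) = (x + 5)^5

Step 2 — compute geometric multiplicities via the rank-nullity identity g(λ) = n − rank(A − λI):
  rank(A − (-5)·I) = 2, so dim ker(A − (-5)·I) = n − 2 = 3

Summary:
  λ = -5: algebraic multiplicity = 5, geometric multiplicity = 3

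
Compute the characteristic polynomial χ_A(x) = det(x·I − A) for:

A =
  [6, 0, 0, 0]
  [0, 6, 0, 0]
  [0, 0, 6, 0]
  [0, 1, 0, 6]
x^4 - 24*x^3 + 216*x^2 - 864*x + 1296

Expanding det(x·I − A) (e.g. by cofactor expansion or by noting that A is similar to its Jordan form J, which has the same characteristic polynomial as A) gives
  χ_A(x) = x^4 - 24*x^3 + 216*x^2 - 864*x + 1296
which factors as (x - 6)^4. The eigenvalues (with algebraic multiplicities) are λ = 6 with multiplicity 4.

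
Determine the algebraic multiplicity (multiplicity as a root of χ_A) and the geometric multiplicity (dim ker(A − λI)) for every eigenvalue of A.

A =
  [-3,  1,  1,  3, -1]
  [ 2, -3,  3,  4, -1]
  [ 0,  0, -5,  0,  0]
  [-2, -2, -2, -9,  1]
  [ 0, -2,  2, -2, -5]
λ = -5: alg = 5, geom = 2

Step 1 — factor the characteristic polynomial to read off the algebraic multiplicities:
  χ_A(x) = (x + 5)^5

Step 2 — compute geometric multiplicities via the rank-nullity identity g(λ) = n − rank(A − λI):
  rank(A − (-5)·I) = 3, so dim ker(A − (-5)·I) = n − 3 = 2

Summary:
  λ = -5: algebraic multiplicity = 5, geometric multiplicity = 2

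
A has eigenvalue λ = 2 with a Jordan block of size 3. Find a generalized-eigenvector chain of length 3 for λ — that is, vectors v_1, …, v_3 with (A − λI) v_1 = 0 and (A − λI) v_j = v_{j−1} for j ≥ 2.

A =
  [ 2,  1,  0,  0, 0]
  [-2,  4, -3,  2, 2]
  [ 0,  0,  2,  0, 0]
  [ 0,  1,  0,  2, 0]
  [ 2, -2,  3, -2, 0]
A Jordan chain for λ = 2 of length 3:
v_1 = (-2, 0, 0, -2, 0)ᵀ
v_2 = (0, -2, 0, 0, 2)ᵀ
v_3 = (1, 0, 0, 0, 0)ᵀ

Let N = A − (2)·I. We want v_3 with N^3 v_3 = 0 but N^2 v_3 ≠ 0; then v_{j-1} := N · v_j for j = 3, …, 2.

Pick v_3 = (1, 0, 0, 0, 0)ᵀ.
Then v_2 = N · v_3 = (0, -2, 0, 0, 2)ᵀ.
Then v_1 = N · v_2 = (-2, 0, 0, -2, 0)ᵀ.

Sanity check: (A − (2)·I) v_1 = (0, 0, 0, 0, 0)ᵀ = 0. ✓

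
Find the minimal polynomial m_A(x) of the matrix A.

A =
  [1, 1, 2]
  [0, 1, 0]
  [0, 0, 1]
x^2 - 2*x + 1

The characteristic polynomial is χ_A(x) = (x - 1)^3, so the eigenvalues are known. The minimal polynomial is
  m_A(x) = Π_λ (x − λ)^{k_λ}
where k_λ is the size of the *largest* Jordan block for λ (equivalently, the smallest k with (A − λI)^k v = 0 for every generalised eigenvector v of λ).

  λ = 1: largest Jordan block has size 2, contributing (x − 1)^2

So m_A(x) = (x - 1)^2 = x^2 - 2*x + 1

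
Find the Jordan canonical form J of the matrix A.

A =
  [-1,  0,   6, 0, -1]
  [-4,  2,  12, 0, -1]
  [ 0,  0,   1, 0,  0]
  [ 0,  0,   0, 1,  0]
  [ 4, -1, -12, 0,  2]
J_3(1) ⊕ J_1(1) ⊕ J_1(1)

The characteristic polynomial is
  det(x·I − A) = x^5 - 5*x^4 + 10*x^3 - 10*x^2 + 5*x - 1 = (x - 1)^5

Eigenvalues and multiplicities (the geometric multiplicity of λ is n − rank(A − λI), which equals the number of Jordan blocks for λ):
  λ = 1: algebraic multiplicity = 5, geometric multiplicity = 3

Determining the block sizes for each eigenvalue:
  λ = 1: with am = 5 and gm = 3, the partition is not yet determined (e.g. several partitions of 5 into 3 parts exist). Let N = A − (1)·I. Computing rank(N^1) = 2, rank(N^2) = 1, rank(N^3) = 0; the number of blocks of size ≥ j is rank(N^{j−1}) − rank(N^j), giving [3, 1, 1]. So we have 1 block(s) of size 3, 2 block(s) of size 1 → block sizes [3, 1, 1]

Assembling the blocks gives a Jordan form
J =
  [1, 1, 0, 0, 0]
  [0, 1, 1, 0, 0]
  [0, 0, 1, 0, 0]
  [0, 0, 0, 1, 0]
  [0, 0, 0, 0, 1]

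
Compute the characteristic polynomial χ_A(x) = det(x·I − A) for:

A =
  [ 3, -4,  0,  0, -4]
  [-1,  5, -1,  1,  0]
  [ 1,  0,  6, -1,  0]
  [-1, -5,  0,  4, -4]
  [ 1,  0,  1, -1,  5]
x^5 - 23*x^4 + 210*x^3 - 950*x^2 + 2125*x - 1875

Expanding det(x·I − A) (e.g. by cofactor expansion or by noting that A is similar to its Jordan form J, which has the same characteristic polynomial as A) gives
  χ_A(x) = x^5 - 23*x^4 + 210*x^3 - 950*x^2 + 2125*x - 1875
which factors as (x - 5)^4*(x - 3). The eigenvalues (with algebraic multiplicities) are λ = 3 with multiplicity 1, λ = 5 with multiplicity 4.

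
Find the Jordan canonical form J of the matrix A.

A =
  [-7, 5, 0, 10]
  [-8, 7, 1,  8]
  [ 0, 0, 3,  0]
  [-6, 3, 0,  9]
J_3(3) ⊕ J_1(3)

The characteristic polynomial is
  det(x·I − A) = x^4 - 12*x^3 + 54*x^2 - 108*x + 81 = (x - 3)^4

Eigenvalues and multiplicities (the geometric multiplicity of λ is n − rank(A − λI), which equals the number of Jordan blocks for λ):
  λ = 3: algebraic multiplicity = 4, geometric multiplicity = 2

Determining the block sizes for each eigenvalue:
  λ = 3: with am = 4 and gm = 2, the partition is not yet determined (e.g. several partitions of 4 into 2 parts exist). Let N = A − (3)·I. Computing rank(N^1) = 2, rank(N^2) = 1, rank(N^3) = 0; the number of blocks of size ≥ j is rank(N^{j−1}) − rank(N^j), giving [2, 1, 1]. So we have 1 block(s) of size 3, 1 block(s) of size 1 → block sizes [3, 1]

Assembling the blocks gives a Jordan form
J =
  [3, 1, 0, 0]
  [0, 3, 1, 0]
  [0, 0, 3, 0]
  [0, 0, 0, 3]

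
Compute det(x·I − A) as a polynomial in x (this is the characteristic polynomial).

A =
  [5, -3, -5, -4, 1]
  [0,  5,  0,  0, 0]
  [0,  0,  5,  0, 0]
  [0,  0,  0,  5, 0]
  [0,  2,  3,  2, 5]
x^5 - 25*x^4 + 250*x^3 - 1250*x^2 + 3125*x - 3125

Expanding det(x·I − A) (e.g. by cofactor expansion or by noting that A is similar to its Jordan form J, which has the same characteristic polynomial as A) gives
  χ_A(x) = x^5 - 25*x^4 + 250*x^3 - 1250*x^2 + 3125*x - 3125
which factors as (x - 5)^5. The eigenvalues (with algebraic multiplicities) are λ = 5 with multiplicity 5.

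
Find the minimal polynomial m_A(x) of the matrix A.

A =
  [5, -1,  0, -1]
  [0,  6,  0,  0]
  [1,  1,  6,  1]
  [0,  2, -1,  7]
x^3 - 18*x^2 + 108*x - 216

The characteristic polynomial is χ_A(x) = (x - 6)^4, so the eigenvalues are known. The minimal polynomial is
  m_A(x) = Π_λ (x − λ)^{k_λ}
where k_λ is the size of the *largest* Jordan block for λ (equivalently, the smallest k with (A − λI)^k v = 0 for every generalised eigenvector v of λ).

  λ = 6: largest Jordan block has size 3, contributing (x − 6)^3

So m_A(x) = (x - 6)^3 = x^3 - 18*x^2 + 108*x - 216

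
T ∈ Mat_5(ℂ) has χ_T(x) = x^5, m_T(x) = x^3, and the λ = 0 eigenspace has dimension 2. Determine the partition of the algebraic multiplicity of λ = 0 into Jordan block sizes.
Block sizes for λ = 0: [3, 2]

Step 1 — from the characteristic polynomial, algebraic multiplicity of λ = 0 is 5. From dim ker(T − (0)·I) = 2, there are exactly 2 Jordan blocks for λ = 0.
Step 2 — from the minimal polynomial, the factor (x − 0)^3 tells us the largest block for λ = 0 has size 3.
Step 3 — with total size 5, 2 blocks, and largest block 3, the block sizes (in nonincreasing order) are [3, 2].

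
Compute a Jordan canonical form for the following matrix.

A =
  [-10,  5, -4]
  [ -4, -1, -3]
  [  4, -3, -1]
J_3(-4)

The characteristic polynomial is
  det(x·I − A) = x^3 + 12*x^2 + 48*x + 64 = (x + 4)^3

Eigenvalues and multiplicities (the geometric multiplicity of λ is n − rank(A − λI), which equals the number of Jordan blocks for λ):
  λ = -4: algebraic multiplicity = 3, geometric multiplicity = 1

Determining the block sizes for each eigenvalue:
  λ = -4: one block (gm = 1), so the single block has size am = 3 → block sizes [3]

Assembling the blocks gives a Jordan form
J =
  [-4,  1,  0]
  [ 0, -4,  1]
  [ 0,  0, -4]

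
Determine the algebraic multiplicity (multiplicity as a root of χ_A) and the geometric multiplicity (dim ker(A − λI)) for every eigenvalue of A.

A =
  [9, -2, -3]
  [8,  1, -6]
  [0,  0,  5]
λ = 5: alg = 3, geom = 2

Step 1 — factor the characteristic polynomial to read off the algebraic multiplicities:
  χ_A(x) = (x - 5)^3

Step 2 — compute geometric multiplicities via the rank-nullity identity g(λ) = n − rank(A − λI):
  rank(A − (5)·I) = 1, so dim ker(A − (5)·I) = n − 1 = 2

Summary:
  λ = 5: algebraic multiplicity = 3, geometric multiplicity = 2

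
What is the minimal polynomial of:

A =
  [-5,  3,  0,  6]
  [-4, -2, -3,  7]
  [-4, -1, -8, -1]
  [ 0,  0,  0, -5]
x^3 + 15*x^2 + 75*x + 125

The characteristic polynomial is χ_A(x) = (x + 5)^4, so the eigenvalues are known. The minimal polynomial is
  m_A(x) = Π_λ (x − λ)^{k_λ}
where k_λ is the size of the *largest* Jordan block for λ (equivalently, the smallest k with (A − λI)^k v = 0 for every generalised eigenvector v of λ).

  λ = -5: largest Jordan block has size 3, contributing (x + 5)^3

So m_A(x) = (x + 5)^3 = x^3 + 15*x^2 + 75*x + 125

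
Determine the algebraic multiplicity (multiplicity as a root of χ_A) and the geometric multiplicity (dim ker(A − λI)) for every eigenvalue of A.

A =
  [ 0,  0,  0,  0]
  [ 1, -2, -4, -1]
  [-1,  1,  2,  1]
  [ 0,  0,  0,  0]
λ = 0: alg = 4, geom = 2

Step 1 — factor the characteristic polynomial to read off the algebraic multiplicities:
  χ_A(x) = x^4

Step 2 — compute geometric multiplicities via the rank-nullity identity g(λ) = n − rank(A − λI):
  rank(A − (0)·I) = 2, so dim ker(A − (0)·I) = n − 2 = 2

Summary:
  λ = 0: algebraic multiplicity = 4, geometric multiplicity = 2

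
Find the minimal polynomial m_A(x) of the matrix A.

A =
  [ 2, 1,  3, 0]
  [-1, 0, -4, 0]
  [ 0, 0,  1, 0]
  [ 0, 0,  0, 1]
x^3 - 3*x^2 + 3*x - 1

The characteristic polynomial is χ_A(x) = (x - 1)^4, so the eigenvalues are known. The minimal polynomial is
  m_A(x) = Π_λ (x − λ)^{k_λ}
where k_λ is the size of the *largest* Jordan block for λ (equivalently, the smallest k with (A − λI)^k v = 0 for every generalised eigenvector v of λ).

  λ = 1: largest Jordan block has size 3, contributing (x − 1)^3

So m_A(x) = (x - 1)^3 = x^3 - 3*x^2 + 3*x - 1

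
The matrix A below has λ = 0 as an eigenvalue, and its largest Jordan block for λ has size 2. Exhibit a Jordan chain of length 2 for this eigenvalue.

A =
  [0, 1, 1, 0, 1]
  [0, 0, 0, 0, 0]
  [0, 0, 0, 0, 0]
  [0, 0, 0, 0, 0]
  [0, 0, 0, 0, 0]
A Jordan chain for λ = 0 of length 2:
v_1 = (1, 0, 0, 0, 0)ᵀ
v_2 = (0, 1, 0, 0, 0)ᵀ

Let N = A − (0)·I. We want v_2 with N^2 v_2 = 0 but N^1 v_2 ≠ 0; then v_{j-1} := N · v_j for j = 2, …, 2.

Pick v_2 = (0, 1, 0, 0, 0)ᵀ.
Then v_1 = N · v_2 = (1, 0, 0, 0, 0)ᵀ.

Sanity check: (A − (0)·I) v_1 = (0, 0, 0, 0, 0)ᵀ = 0. ✓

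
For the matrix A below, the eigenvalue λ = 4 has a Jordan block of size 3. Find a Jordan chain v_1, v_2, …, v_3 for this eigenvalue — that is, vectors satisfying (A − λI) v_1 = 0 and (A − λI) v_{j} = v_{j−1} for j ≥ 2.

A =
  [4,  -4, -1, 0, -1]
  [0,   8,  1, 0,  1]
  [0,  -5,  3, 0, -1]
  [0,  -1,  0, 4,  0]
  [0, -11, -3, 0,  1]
A Jordan chain for λ = 4 of length 3:
v_1 = (0, 0, -4, -4, 4)ᵀ
v_2 = (-4, 4, -5, -1, -11)ᵀ
v_3 = (0, 1, 0, 0, 0)ᵀ

Let N = A − (4)·I. We want v_3 with N^3 v_3 = 0 but N^2 v_3 ≠ 0; then v_{j-1} := N · v_j for j = 3, …, 2.

Pick v_3 = (0, 1, 0, 0, 0)ᵀ.
Then v_2 = N · v_3 = (-4, 4, -5, -1, -11)ᵀ.
Then v_1 = N · v_2 = (0, 0, -4, -4, 4)ᵀ.

Sanity check: (A − (4)·I) v_1 = (0, 0, 0, 0, 0)ᵀ = 0. ✓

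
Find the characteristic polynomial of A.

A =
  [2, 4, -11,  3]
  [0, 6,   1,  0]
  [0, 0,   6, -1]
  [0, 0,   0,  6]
x^4 - 20*x^3 + 144*x^2 - 432*x + 432

Expanding det(x·I − A) (e.g. by cofactor expansion or by noting that A is similar to its Jordan form J, which has the same characteristic polynomial as A) gives
  χ_A(x) = x^4 - 20*x^3 + 144*x^2 - 432*x + 432
which factors as (x - 6)^3*(x - 2). The eigenvalues (with algebraic multiplicities) are λ = 2 with multiplicity 1, λ = 6 with multiplicity 3.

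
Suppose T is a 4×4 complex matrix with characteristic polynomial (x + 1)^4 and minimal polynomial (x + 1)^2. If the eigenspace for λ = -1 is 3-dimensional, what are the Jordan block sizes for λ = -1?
Block sizes for λ = -1: [2, 1, 1]

Step 1 — from the characteristic polynomial, algebraic multiplicity of λ = -1 is 4. From dim ker(T − (-1)·I) = 3, there are exactly 3 Jordan blocks for λ = -1.
Step 2 — from the minimal polynomial, the factor (x + 1)^2 tells us the largest block for λ = -1 has size 2.
Step 3 — with total size 4, 3 blocks, and largest block 2, the block sizes (in nonincreasing order) are [2, 1, 1].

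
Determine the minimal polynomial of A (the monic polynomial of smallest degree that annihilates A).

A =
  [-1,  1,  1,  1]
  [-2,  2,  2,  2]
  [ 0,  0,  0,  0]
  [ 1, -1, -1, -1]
x^2

The characteristic polynomial is χ_A(x) = x^4, so the eigenvalues are known. The minimal polynomial is
  m_A(x) = Π_λ (x − λ)^{k_λ}
where k_λ is the size of the *largest* Jordan block for λ (equivalently, the smallest k with (A − λI)^k v = 0 for every generalised eigenvector v of λ).

  λ = 0: largest Jordan block has size 2, contributing (x − 0)^2

So m_A(x) = x^2 = x^2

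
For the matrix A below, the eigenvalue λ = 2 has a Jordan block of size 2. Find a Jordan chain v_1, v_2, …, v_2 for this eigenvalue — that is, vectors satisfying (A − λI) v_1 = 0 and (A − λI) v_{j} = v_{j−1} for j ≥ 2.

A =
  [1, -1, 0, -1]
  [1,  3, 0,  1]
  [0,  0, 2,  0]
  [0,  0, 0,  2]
A Jordan chain for λ = 2 of length 2:
v_1 = (-1, 1, 0, 0)ᵀ
v_2 = (1, 0, 0, 0)ᵀ

Let N = A − (2)·I. We want v_2 with N^2 v_2 = 0 but N^1 v_2 ≠ 0; then v_{j-1} := N · v_j for j = 2, …, 2.

Pick v_2 = (1, 0, 0, 0)ᵀ.
Then v_1 = N · v_2 = (-1, 1, 0, 0)ᵀ.

Sanity check: (A − (2)·I) v_1 = (0, 0, 0, 0)ᵀ = 0. ✓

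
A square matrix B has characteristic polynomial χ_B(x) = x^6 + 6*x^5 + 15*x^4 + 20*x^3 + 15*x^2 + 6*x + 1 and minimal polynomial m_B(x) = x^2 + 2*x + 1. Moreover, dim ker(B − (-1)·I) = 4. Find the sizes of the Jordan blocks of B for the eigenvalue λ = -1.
Block sizes for λ = -1: [2, 2, 1, 1]

Step 1 — from the characteristic polynomial, algebraic multiplicity of λ = -1 is 6. From dim ker(B − (-1)·I) = 4, there are exactly 4 Jordan blocks for λ = -1.
Step 2 — from the minimal polynomial, the factor (x + 1)^2 tells us the largest block for λ = -1 has size 2.
Step 3 — with total size 6, 4 blocks, and largest block 2, the block sizes (in nonincreasing order) are [2, 2, 1, 1].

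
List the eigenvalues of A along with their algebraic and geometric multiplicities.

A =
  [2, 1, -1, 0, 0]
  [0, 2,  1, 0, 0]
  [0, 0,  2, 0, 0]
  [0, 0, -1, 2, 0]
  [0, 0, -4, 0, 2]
λ = 2: alg = 5, geom = 3

Step 1 — factor the characteristic polynomial to read off the algebraic multiplicities:
  χ_A(x) = (x - 2)^5

Step 2 — compute geometric multiplicities via the rank-nullity identity g(λ) = n − rank(A − λI):
  rank(A − (2)·I) = 2, so dim ker(A − (2)·I) = n − 2 = 3

Summary:
  λ = 2: algebraic multiplicity = 5, geometric multiplicity = 3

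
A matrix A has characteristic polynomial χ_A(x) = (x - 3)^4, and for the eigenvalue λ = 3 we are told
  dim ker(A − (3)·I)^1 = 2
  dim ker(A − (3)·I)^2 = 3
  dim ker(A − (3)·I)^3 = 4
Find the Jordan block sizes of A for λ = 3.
Block sizes for λ = 3: [3, 1]

From the dimensions of kernels of powers, the number of Jordan blocks of size at least j is d_j − d_{j−1} where d_j = dim ker(N^j) (with d_0 = 0). Computing the differences gives [2, 1, 1].
The number of blocks of size exactly k is (#blocks of size ≥ k) − (#blocks of size ≥ k + 1), so the partition is: 1 block(s) of size 1, 1 block(s) of size 3.
In nonincreasing order the block sizes are [3, 1].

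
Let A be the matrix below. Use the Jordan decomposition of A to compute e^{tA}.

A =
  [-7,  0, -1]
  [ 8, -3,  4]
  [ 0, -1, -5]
e^{tA} =
  [2*t^2*exp(-5*t) - 2*t*exp(-5*t) + exp(-5*t), t^2*exp(-5*t)/2, t^2*exp(-5*t) - t*exp(-5*t)]
  [8*t*exp(-5*t), 2*t*exp(-5*t) + exp(-5*t), 4*t*exp(-5*t)]
  [-4*t^2*exp(-5*t), -t^2*exp(-5*t) - t*exp(-5*t), -2*t^2*exp(-5*t) + exp(-5*t)]

Strategy: write A = P · J · P⁻¹ where J is a Jordan canonical form, so e^{tA} = P · e^{tJ} · P⁻¹, and e^{tJ} can be computed block-by-block.

A has Jordan form
J =
  [-5,  1,  0]
  [ 0, -5,  1]
  [ 0,  0, -5]
(up to reordering of blocks).

Per-block formulas:
  For a 3×3 Jordan block J_3(-5): exp(t · J_3(-5)) = e^(-5t)·(I + t·N + (t^2/2)·N^2), where N is the 3×3 nilpotent shift.

After assembling e^{tJ} and conjugating by P, we get:

e^{tA} =
  [2*t^2*exp(-5*t) - 2*t*exp(-5*t) + exp(-5*t), t^2*exp(-5*t)/2, t^2*exp(-5*t) - t*exp(-5*t)]
  [8*t*exp(-5*t), 2*t*exp(-5*t) + exp(-5*t), 4*t*exp(-5*t)]
  [-4*t^2*exp(-5*t), -t^2*exp(-5*t) - t*exp(-5*t), -2*t^2*exp(-5*t) + exp(-5*t)]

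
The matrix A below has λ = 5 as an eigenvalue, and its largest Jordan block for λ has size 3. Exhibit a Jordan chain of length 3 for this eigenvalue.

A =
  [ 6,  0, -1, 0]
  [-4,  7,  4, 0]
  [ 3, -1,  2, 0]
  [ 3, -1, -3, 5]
A Jordan chain for λ = 5 of length 3:
v_1 = (-2, 0, -2, -2)ᵀ
v_2 = (1, -4, 3, 3)ᵀ
v_3 = (1, 0, 0, 0)ᵀ

Let N = A − (5)·I. We want v_3 with N^3 v_3 = 0 but N^2 v_3 ≠ 0; then v_{j-1} := N · v_j for j = 3, …, 2.

Pick v_3 = (1, 0, 0, 0)ᵀ.
Then v_2 = N · v_3 = (1, -4, 3, 3)ᵀ.
Then v_1 = N · v_2 = (-2, 0, -2, -2)ᵀ.

Sanity check: (A − (5)·I) v_1 = (0, 0, 0, 0)ᵀ = 0. ✓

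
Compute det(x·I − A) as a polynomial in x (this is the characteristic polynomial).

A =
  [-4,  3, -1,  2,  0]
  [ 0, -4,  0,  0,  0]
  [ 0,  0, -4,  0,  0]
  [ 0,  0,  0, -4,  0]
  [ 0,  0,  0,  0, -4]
x^5 + 20*x^4 + 160*x^3 + 640*x^2 + 1280*x + 1024

Expanding det(x·I − A) (e.g. by cofactor expansion or by noting that A is similar to its Jordan form J, which has the same characteristic polynomial as A) gives
  χ_A(x) = x^5 + 20*x^4 + 160*x^3 + 640*x^2 + 1280*x + 1024
which factors as (x + 4)^5. The eigenvalues (with algebraic multiplicities) are λ = -4 with multiplicity 5.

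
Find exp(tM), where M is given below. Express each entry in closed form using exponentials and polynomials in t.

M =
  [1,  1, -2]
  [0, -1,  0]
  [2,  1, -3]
e^{tM} =
  [2*t*exp(-t) + exp(-t), t*exp(-t), -2*t*exp(-t)]
  [0, exp(-t), 0]
  [2*t*exp(-t), t*exp(-t), -2*t*exp(-t) + exp(-t)]

Strategy: write M = P · J · P⁻¹ where J is a Jordan canonical form, so e^{tM} = P · e^{tJ} · P⁻¹, and e^{tJ} can be computed block-by-block.

M has Jordan form
J =
  [-1,  1,  0]
  [ 0, -1,  0]
  [ 0,  0, -1]
(up to reordering of blocks).

Per-block formulas:
  For a 1×1 block at λ = -1: exp(t · [-1]) = [e^(-1t)].
  For a 2×2 Jordan block J_2(-1): exp(t · J_2(-1)) = e^(-1t)·(I + t·N), where N is the 2×2 nilpotent shift.

After assembling e^{tJ} and conjugating by P, we get:

e^{tM} =
  [2*t*exp(-t) + exp(-t), t*exp(-t), -2*t*exp(-t)]
  [0, exp(-t), 0]
  [2*t*exp(-t), t*exp(-t), -2*t*exp(-t) + exp(-t)]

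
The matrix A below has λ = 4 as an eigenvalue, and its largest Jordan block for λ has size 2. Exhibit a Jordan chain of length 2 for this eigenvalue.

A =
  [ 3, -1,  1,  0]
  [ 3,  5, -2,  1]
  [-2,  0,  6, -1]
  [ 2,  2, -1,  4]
A Jordan chain for λ = 4 of length 2:
v_1 = (-1, 1, 0, 2)ᵀ
v_2 = (0, 1, 0, 0)ᵀ

Let N = A − (4)·I. We want v_2 with N^2 v_2 = 0 but N^1 v_2 ≠ 0; then v_{j-1} := N · v_j for j = 2, …, 2.

Pick v_2 = (0, 1, 0, 0)ᵀ.
Then v_1 = N · v_2 = (-1, 1, 0, 2)ᵀ.

Sanity check: (A − (4)·I) v_1 = (0, 0, 0, 0)ᵀ = 0. ✓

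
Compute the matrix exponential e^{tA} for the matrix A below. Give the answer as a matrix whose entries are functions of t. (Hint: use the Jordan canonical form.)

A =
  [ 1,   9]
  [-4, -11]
e^{tA} =
  [6*t*exp(-5*t) + exp(-5*t), 9*t*exp(-5*t)]
  [-4*t*exp(-5*t), -6*t*exp(-5*t) + exp(-5*t)]

Strategy: write A = P · J · P⁻¹ where J is a Jordan canonical form, so e^{tA} = P · e^{tJ} · P⁻¹, and e^{tJ} can be computed block-by-block.

A has Jordan form
J =
  [-5,  1]
  [ 0, -5]
(up to reordering of blocks).

Per-block formulas:
  For a 2×2 Jordan block J_2(-5): exp(t · J_2(-5)) = e^(-5t)·(I + t·N), where N is the 2×2 nilpotent shift.

After assembling e^{tJ} and conjugating by P, we get:

e^{tA} =
  [6*t*exp(-5*t) + exp(-5*t), 9*t*exp(-5*t)]
  [-4*t*exp(-5*t), -6*t*exp(-5*t) + exp(-5*t)]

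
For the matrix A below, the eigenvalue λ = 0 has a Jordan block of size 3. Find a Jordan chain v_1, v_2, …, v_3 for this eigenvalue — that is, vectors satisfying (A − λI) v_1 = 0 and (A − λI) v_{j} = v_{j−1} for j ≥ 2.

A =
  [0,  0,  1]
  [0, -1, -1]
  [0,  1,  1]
A Jordan chain for λ = 0 of length 3:
v_1 = (1, 0, 0)ᵀ
v_2 = (0, -1, 1)ᵀ
v_3 = (0, 1, 0)ᵀ

Let N = A − (0)·I. We want v_3 with N^3 v_3 = 0 but N^2 v_3 ≠ 0; then v_{j-1} := N · v_j for j = 3, …, 2.

Pick v_3 = (0, 1, 0)ᵀ.
Then v_2 = N · v_3 = (0, -1, 1)ᵀ.
Then v_1 = N · v_2 = (1, 0, 0)ᵀ.

Sanity check: (A − (0)·I) v_1 = (0, 0, 0)ᵀ = 0. ✓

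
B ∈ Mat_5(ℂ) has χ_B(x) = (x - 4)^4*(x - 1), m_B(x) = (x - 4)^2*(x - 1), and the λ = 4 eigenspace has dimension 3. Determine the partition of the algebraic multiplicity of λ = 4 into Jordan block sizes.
Block sizes for λ = 4: [2, 1, 1]

Step 1 — from the characteristic polynomial, algebraic multiplicity of λ = 4 is 4. From dim ker(B − (4)·I) = 3, there are exactly 3 Jordan blocks for λ = 4.
Step 2 — from the minimal polynomial, the factor (x − 4)^2 tells us the largest block for λ = 4 has size 2.
Step 3 — with total size 4, 3 blocks, and largest block 2, the block sizes (in nonincreasing order) are [2, 1, 1].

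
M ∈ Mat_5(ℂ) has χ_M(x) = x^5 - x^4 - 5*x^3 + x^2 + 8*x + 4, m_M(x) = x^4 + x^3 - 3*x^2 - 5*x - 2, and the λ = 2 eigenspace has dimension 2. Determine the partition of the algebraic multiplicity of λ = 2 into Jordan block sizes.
Block sizes for λ = 2: [1, 1]

Step 1 — from the characteristic polynomial, algebraic multiplicity of λ = 2 is 2. From dim ker(M − (2)·I) = 2, there are exactly 2 Jordan blocks for λ = 2.
Step 2 — from the minimal polynomial, the factor (x − 2) tells us the largest block for λ = 2 has size 1.
Step 3 — with total size 2, 2 blocks, and largest block 1, the block sizes (in nonincreasing order) are [1, 1].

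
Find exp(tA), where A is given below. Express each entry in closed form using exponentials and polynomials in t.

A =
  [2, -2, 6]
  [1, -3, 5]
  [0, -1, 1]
e^{tA} =
  [t^2 + 2*t + 1, -2*t^2 - 2*t, 4*t^2 + 6*t]
  [-t^2/2 + t, t^2 - 3*t + 1, -2*t^2 + 5*t]
  [-t^2/2, t^2 - t, -2*t^2 + t + 1]

Strategy: write A = P · J · P⁻¹ where J is a Jordan canonical form, so e^{tA} = P · e^{tJ} · P⁻¹, and e^{tJ} can be computed block-by-block.

A has Jordan form
J =
  [0, 1, 0]
  [0, 0, 1]
  [0, 0, 0]
(up to reordering of blocks).

Per-block formulas:
  For a 3×3 Jordan block J_3(0): exp(t · J_3(0)) = e^(0t)·(I + t·N + (t^2/2)·N^2), where N is the 3×3 nilpotent shift.

After assembling e^{tJ} and conjugating by P, we get:

e^{tA} =
  [t^2 + 2*t + 1, -2*t^2 - 2*t, 4*t^2 + 6*t]
  [-t^2/2 + t, t^2 - 3*t + 1, -2*t^2 + 5*t]
  [-t^2/2, t^2 - t, -2*t^2 + t + 1]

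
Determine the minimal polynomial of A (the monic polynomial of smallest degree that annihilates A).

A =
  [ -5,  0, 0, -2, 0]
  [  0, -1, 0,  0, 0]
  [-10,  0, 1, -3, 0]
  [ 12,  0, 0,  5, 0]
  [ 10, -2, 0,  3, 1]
x^3 - x^2 - x + 1

The characteristic polynomial is χ_A(x) = (x - 1)^3*(x + 1)^2, so the eigenvalues are known. The minimal polynomial is
  m_A(x) = Π_λ (x − λ)^{k_λ}
where k_λ is the size of the *largest* Jordan block for λ (equivalently, the smallest k with (A − λI)^k v = 0 for every generalised eigenvector v of λ).

  λ = -1: largest Jordan block has size 1, contributing (x + 1)
  λ = 1: largest Jordan block has size 2, contributing (x − 1)^2

So m_A(x) = (x - 1)^2*(x + 1) = x^3 - x^2 - x + 1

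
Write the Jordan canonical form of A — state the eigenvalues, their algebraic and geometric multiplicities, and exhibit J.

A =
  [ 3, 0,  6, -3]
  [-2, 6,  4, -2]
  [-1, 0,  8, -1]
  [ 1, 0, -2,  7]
J_2(6) ⊕ J_1(6) ⊕ J_1(6)

The characteristic polynomial is
  det(x·I − A) = x^4 - 24*x^3 + 216*x^2 - 864*x + 1296 = (x - 6)^4

Eigenvalues and multiplicities (the geometric multiplicity of λ is n − rank(A − λI), which equals the number of Jordan blocks for λ):
  λ = 6: algebraic multiplicity = 4, geometric multiplicity = 3

Determining the block sizes for each eigenvalue:
  λ = 6: 3 blocks summing to 4 forces exactly one block of size 2 and the rest size 1 → block sizes [2, 1, 1]

Assembling the blocks gives a Jordan form
J =
  [6, 1, 0, 0]
  [0, 6, 0, 0]
  [0, 0, 6, 0]
  [0, 0, 0, 6]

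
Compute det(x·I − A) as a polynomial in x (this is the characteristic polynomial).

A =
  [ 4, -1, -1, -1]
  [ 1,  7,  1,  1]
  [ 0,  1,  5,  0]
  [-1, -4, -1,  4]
x^4 - 20*x^3 + 150*x^2 - 500*x + 625

Expanding det(x·I − A) (e.g. by cofactor expansion or by noting that A is similar to its Jordan form J, which has the same characteristic polynomial as A) gives
  χ_A(x) = x^4 - 20*x^3 + 150*x^2 - 500*x + 625
which factors as (x - 5)^4. The eigenvalues (with algebraic multiplicities) are λ = 5 with multiplicity 4.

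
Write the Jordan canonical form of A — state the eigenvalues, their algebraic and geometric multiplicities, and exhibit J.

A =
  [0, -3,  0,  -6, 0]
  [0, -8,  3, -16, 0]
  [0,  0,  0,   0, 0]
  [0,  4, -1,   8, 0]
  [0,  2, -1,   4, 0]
J_3(0) ⊕ J_1(0) ⊕ J_1(0)

The characteristic polynomial is
  det(x·I − A) = x^5

Eigenvalues and multiplicities (the geometric multiplicity of λ is n − rank(A − λI), which equals the number of Jordan blocks for λ):
  λ = 0: algebraic multiplicity = 5, geometric multiplicity = 3

Determining the block sizes for each eigenvalue:
  λ = 0: with am = 5 and gm = 3, the partition is not yet determined (e.g. several partitions of 5 into 3 parts exist). Let N = A − (0)·I. Computing rank(N^1) = 2, rank(N^2) = 1, rank(N^3) = 0; the number of blocks of size ≥ j is rank(N^{j−1}) − rank(N^j), giving [3, 1, 1]. So we have 1 block(s) of size 3, 2 block(s) of size 1 → block sizes [3, 1, 1]

Assembling the blocks gives a Jordan form
J =
  [0, 1, 0, 0, 0]
  [0, 0, 1, 0, 0]
  [0, 0, 0, 0, 0]
  [0, 0, 0, 0, 0]
  [0, 0, 0, 0, 0]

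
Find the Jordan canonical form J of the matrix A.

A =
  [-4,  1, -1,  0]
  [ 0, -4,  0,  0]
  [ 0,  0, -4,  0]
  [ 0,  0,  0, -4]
J_2(-4) ⊕ J_1(-4) ⊕ J_1(-4)

The characteristic polynomial is
  det(x·I − A) = x^4 + 16*x^3 + 96*x^2 + 256*x + 256 = (x + 4)^4

Eigenvalues and multiplicities (the geometric multiplicity of λ is n − rank(A − λI), which equals the number of Jordan blocks for λ):
  λ = -4: algebraic multiplicity = 4, geometric multiplicity = 3

Determining the block sizes for each eigenvalue:
  λ = -4: 3 blocks summing to 4 forces exactly one block of size 2 and the rest size 1 → block sizes [2, 1, 1]

Assembling the blocks gives a Jordan form
J =
  [-4,  1,  0,  0]
  [ 0, -4,  0,  0]
  [ 0,  0, -4,  0]
  [ 0,  0,  0, -4]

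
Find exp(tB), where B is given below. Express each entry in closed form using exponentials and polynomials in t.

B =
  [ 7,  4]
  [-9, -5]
e^{tB} =
  [6*t*exp(t) + exp(t), 4*t*exp(t)]
  [-9*t*exp(t), -6*t*exp(t) + exp(t)]

Strategy: write B = P · J · P⁻¹ where J is a Jordan canonical form, so e^{tB} = P · e^{tJ} · P⁻¹, and e^{tJ} can be computed block-by-block.

B has Jordan form
J =
  [1, 1]
  [0, 1]
(up to reordering of blocks).

Per-block formulas:
  For a 2×2 Jordan block J_2(1): exp(t · J_2(1)) = e^(1t)·(I + t·N), where N is the 2×2 nilpotent shift.

After assembling e^{tJ} and conjugating by P, we get:

e^{tB} =
  [6*t*exp(t) + exp(t), 4*t*exp(t)]
  [-9*t*exp(t), -6*t*exp(t) + exp(t)]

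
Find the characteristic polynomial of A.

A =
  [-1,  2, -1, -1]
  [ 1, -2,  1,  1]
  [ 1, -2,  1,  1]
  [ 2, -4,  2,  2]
x^4

Expanding det(x·I − A) (e.g. by cofactor expansion or by noting that A is similar to its Jordan form J, which has the same characteristic polynomial as A) gives
  χ_A(x) = x^4
which factors as x^4. The eigenvalues (with algebraic multiplicities) are λ = 0 with multiplicity 4.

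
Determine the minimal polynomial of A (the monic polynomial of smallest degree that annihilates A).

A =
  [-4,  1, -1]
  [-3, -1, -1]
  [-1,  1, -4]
x^3 + 9*x^2 + 27*x + 27

The characteristic polynomial is χ_A(x) = (x + 3)^3, so the eigenvalues are known. The minimal polynomial is
  m_A(x) = Π_λ (x − λ)^{k_λ}
where k_λ is the size of the *largest* Jordan block for λ (equivalently, the smallest k with (A − λI)^k v = 0 for every generalised eigenvector v of λ).

  λ = -3: largest Jordan block has size 3, contributing (x + 3)^3

So m_A(x) = (x + 3)^3 = x^3 + 9*x^2 + 27*x + 27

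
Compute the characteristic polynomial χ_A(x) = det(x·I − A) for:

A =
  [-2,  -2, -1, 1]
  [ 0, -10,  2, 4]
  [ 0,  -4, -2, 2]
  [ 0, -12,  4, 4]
x^4 + 10*x^3 + 36*x^2 + 56*x + 32

Expanding det(x·I − A) (e.g. by cofactor expansion or by noting that A is similar to its Jordan form J, which has the same characteristic polynomial as A) gives
  χ_A(x) = x^4 + 10*x^3 + 36*x^2 + 56*x + 32
which factors as (x + 2)^3*(x + 4). The eigenvalues (with algebraic multiplicities) are λ = -4 with multiplicity 1, λ = -2 with multiplicity 3.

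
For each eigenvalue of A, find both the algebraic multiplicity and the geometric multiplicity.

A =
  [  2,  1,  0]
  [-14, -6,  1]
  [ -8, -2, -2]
λ = -2: alg = 3, geom = 1

Step 1 — factor the characteristic polynomial to read off the algebraic multiplicities:
  χ_A(x) = (x + 2)^3

Step 2 — compute geometric multiplicities via the rank-nullity identity g(λ) = n − rank(A − λI):
  rank(A − (-2)·I) = 2, so dim ker(A − (-2)·I) = n − 2 = 1

Summary:
  λ = -2: algebraic multiplicity = 3, geometric multiplicity = 1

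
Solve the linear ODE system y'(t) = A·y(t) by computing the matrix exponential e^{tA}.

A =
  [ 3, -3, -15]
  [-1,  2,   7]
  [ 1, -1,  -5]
e^{tA} =
  [-3*t^2/2 + 3*t + 1, -3*t, 9*t^2/2 - 15*t]
  [t^2 - t, 2*t + 1, -3*t^2 + 7*t]
  [-t^2/2 + t, -t, 3*t^2/2 - 5*t + 1]

Strategy: write A = P · J · P⁻¹ where J is a Jordan canonical form, so e^{tA} = P · e^{tJ} · P⁻¹, and e^{tJ} can be computed block-by-block.

A has Jordan form
J =
  [0, 1, 0]
  [0, 0, 1]
  [0, 0, 0]
(up to reordering of blocks).

Per-block formulas:
  For a 3×3 Jordan block J_3(0): exp(t · J_3(0)) = e^(0t)·(I + t·N + (t^2/2)·N^2), where N is the 3×3 nilpotent shift.

After assembling e^{tJ} and conjugating by P, we get:

e^{tA} =
  [-3*t^2/2 + 3*t + 1, -3*t, 9*t^2/2 - 15*t]
  [t^2 - t, 2*t + 1, -3*t^2 + 7*t]
  [-t^2/2 + t, -t, 3*t^2/2 - 5*t + 1]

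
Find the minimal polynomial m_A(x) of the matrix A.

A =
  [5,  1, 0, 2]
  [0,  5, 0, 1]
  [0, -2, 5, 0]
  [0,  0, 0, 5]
x^3 - 15*x^2 + 75*x - 125

The characteristic polynomial is χ_A(x) = (x - 5)^4, so the eigenvalues are known. The minimal polynomial is
  m_A(x) = Π_λ (x − λ)^{k_λ}
where k_λ is the size of the *largest* Jordan block for λ (equivalently, the smallest k with (A − λI)^k v = 0 for every generalised eigenvector v of λ).

  λ = 5: largest Jordan block has size 3, contributing (x − 5)^3

So m_A(x) = (x - 5)^3 = x^3 - 15*x^2 + 75*x - 125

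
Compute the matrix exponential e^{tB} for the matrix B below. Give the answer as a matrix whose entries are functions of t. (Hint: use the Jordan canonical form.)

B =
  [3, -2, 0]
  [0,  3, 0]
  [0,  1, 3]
e^{tB} =
  [exp(3*t), -2*t*exp(3*t), 0]
  [0, exp(3*t), 0]
  [0, t*exp(3*t), exp(3*t)]

Strategy: write B = P · J · P⁻¹ where J is a Jordan canonical form, so e^{tB} = P · e^{tJ} · P⁻¹, and e^{tJ} can be computed block-by-block.

B has Jordan form
J =
  [3, 1, 0]
  [0, 3, 0]
  [0, 0, 3]
(up to reordering of blocks).

Per-block formulas:
  For a 2×2 Jordan block J_2(3): exp(t · J_2(3)) = e^(3t)·(I + t·N), where N is the 2×2 nilpotent shift.
  For a 1×1 block at λ = 3: exp(t · [3]) = [e^(3t)].

After assembling e^{tJ} and conjugating by P, we get:

e^{tB} =
  [exp(3*t), -2*t*exp(3*t), 0]
  [0, exp(3*t), 0]
  [0, t*exp(3*t), exp(3*t)]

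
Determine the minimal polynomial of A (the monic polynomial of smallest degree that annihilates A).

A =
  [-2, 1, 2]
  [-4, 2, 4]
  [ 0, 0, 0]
x^2

The characteristic polynomial is χ_A(x) = x^3, so the eigenvalues are known. The minimal polynomial is
  m_A(x) = Π_λ (x − λ)^{k_λ}
where k_λ is the size of the *largest* Jordan block for λ (equivalently, the smallest k with (A − λI)^k v = 0 for every generalised eigenvector v of λ).

  λ = 0: largest Jordan block has size 2, contributing (x − 0)^2

So m_A(x) = x^2 = x^2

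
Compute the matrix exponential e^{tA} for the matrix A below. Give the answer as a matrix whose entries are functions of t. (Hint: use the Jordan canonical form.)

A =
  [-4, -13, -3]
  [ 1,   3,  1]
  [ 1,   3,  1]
e^{tA} =
  [1 - 4*t, 2*t^2 - 13*t, -2*t^2 - 3*t]
  [t, -t^2/2 + 3*t + 1, t^2/2 + t]
  [t, -t^2/2 + 3*t, t^2/2 + t + 1]

Strategy: write A = P · J · P⁻¹ where J is a Jordan canonical form, so e^{tA} = P · e^{tJ} · P⁻¹, and e^{tJ} can be computed block-by-block.

A has Jordan form
J =
  [0, 1, 0]
  [0, 0, 1]
  [0, 0, 0]
(up to reordering of blocks).

Per-block formulas:
  For a 3×3 Jordan block J_3(0): exp(t · J_3(0)) = e^(0t)·(I + t·N + (t^2/2)·N^2), where N is the 3×3 nilpotent shift.

After assembling e^{tJ} and conjugating by P, we get:

e^{tA} =
  [1 - 4*t, 2*t^2 - 13*t, -2*t^2 - 3*t]
  [t, -t^2/2 + 3*t + 1, t^2/2 + t]
  [t, -t^2/2 + 3*t, t^2/2 + t + 1]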